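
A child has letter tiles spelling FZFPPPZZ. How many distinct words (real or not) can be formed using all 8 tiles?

FZFPPPZZ has 8 letters with F appearing twice, P appearing 3 times, and Z appearing 3 times.
The number of distinct arrangements is 8!/(3!·3!·2!) = 40320/72 = 560.

560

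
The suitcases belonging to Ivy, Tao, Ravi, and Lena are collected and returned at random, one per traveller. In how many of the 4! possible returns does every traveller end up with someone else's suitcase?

Let Aᵢ be the assignments in which traveller i gets their own suitcase. We want the size of the complement of A₁∪…∪A_4.
By inclusion–exclusion this is Σ_{j=0}^{4} (−1)^j C(4,j)·(4−j)!.
Computing: 24 − 24 + 12 − 4 + 1 = 9.

9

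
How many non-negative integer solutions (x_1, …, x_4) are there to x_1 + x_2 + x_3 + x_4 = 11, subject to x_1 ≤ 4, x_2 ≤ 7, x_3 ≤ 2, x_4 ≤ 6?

85

Without the upper bounds there are C(14,3) = 364 ways to split 11 among 4 variables.
Subtract solutions that violate a single cap (substitute x_i' = x_i − (cap_i+1)): x_1 ≥ 5 gives C(9,3) = 84; x_2 ≥ 8 gives C(6,3) = 20; x_3 ≥ 3 gives C(11,3) = 165; x_4 ≥ 7 gives C(7,3) = 35. Together 304.
Add back pairs where two caps are both exceeded: 0 + 20 + 0 + 1 + 0 + 4 = 25.
By inclusion–exclusion the count is 364 − 304 + 25 = 85.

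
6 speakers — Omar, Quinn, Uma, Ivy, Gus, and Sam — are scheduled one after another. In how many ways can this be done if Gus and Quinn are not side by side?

There are 6! = 720 arrangements in all. If Gus and Quinn are adjacent, merging them into one block gives 2·(5)! = 240 arrangements.
So 720 − 240 = 480 arrangements keep them apart.

480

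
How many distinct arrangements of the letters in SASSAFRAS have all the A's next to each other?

210

Treat the 3 copies of A as a single block. The multiset to arrange is then {AAA, F, R, S, S, S, S}, 7 items in all.
That gives (7)!/(4!) = 210 arrangements.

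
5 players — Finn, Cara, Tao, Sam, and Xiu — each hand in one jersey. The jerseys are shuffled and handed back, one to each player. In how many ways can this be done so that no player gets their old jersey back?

44

This is the derangement count D_5: permutations of 5 items with no fixed point.
By inclusion–exclusion this is Σ_{j=0}^{5} (−1)^j C(5,j)·(5−j)!.
Computing: 120 − 120 + 60 − 20 + 5 − 1 = 44.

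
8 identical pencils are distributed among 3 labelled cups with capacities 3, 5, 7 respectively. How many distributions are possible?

23

By stars and bars, unrestricted non-negative solutions to x_1+…+x_3 = 8 number C(8+2,2) = 45.
Subtract solutions that violate a single cap (substitute x_i' = x_i − (cap_i+1)): x_1 ≥ 4 gives C(6,2) = 15; x_2 ≥ 6 gives C(4,2) = 6; x_3 ≥ 8 gives C(2,2) = 1. Together 22.
No two caps can be exceeded simultaneously, so the pair terms are all 0.
By inclusion–exclusion the count is 45 − 22 + 0 = 23.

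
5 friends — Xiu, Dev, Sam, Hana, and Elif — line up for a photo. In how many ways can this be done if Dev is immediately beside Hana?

Place the 3 others and the Dev-Hana pair as 4 objects in a line; the pair has 2 internal arrangements.
That gives 2 × 4! = 2 × 24 = 48.

48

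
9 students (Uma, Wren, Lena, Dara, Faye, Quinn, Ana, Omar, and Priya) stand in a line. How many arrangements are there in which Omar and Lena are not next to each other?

282240

Of the 9! = 362880 arrangements, those with Omar and Lena adjacent number 2 × 8! = 80640 (treat the pair as a block with 2 internal orders).
Complementary counting: 362880 − 80640 = 282240.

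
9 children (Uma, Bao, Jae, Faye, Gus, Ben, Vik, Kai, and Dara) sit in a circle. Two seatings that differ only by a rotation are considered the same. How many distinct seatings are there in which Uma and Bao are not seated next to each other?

30240

Without the restriction there are (8)! = 40320 seatings.
Those with Uma next to Bao: fuse the pair into one unit and seat 8 units around a circle — 2·(7)! = 10080.
Subtracting, 40320 − 10080 = 30240.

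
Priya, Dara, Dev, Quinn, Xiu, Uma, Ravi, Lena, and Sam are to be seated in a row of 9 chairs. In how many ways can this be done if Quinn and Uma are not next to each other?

282240

There are 9! = 362880 arrangements in all. If Quinn and Uma are adjacent, merging them into one block gives 2·(8)! = 80640 arrangements.
So 362880 − 80640 = 282240 arrangements keep them apart.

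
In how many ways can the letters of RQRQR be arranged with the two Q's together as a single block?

Treat the 2 copies of Q as a single block. The multiset to arrange is then {QQ, R, R, R}, 4 items in all.
That gives (4)!/(3!) = 4 arrangements.

4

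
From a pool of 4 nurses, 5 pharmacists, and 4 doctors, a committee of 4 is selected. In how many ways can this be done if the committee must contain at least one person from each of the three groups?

Unrestricted: C(13,4) = 715 ways to pick any 4 of the 13.
Selections missing a whole group: no nurses → C(9,4) = 126; no pharmacists → C(8,4) = 70; no doctors → C(9,4) = 126.
Add back selections omitting two groups (i.e. drawn from a single group): C(4,4) + C(5,4) + C(4,4) = 7.
By inclusion–exclusion: 715 − 322 + 7 = 400.

400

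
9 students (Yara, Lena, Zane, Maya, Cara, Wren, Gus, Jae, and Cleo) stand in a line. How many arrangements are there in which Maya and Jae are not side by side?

There are 9! = 362880 arrangements in all. If Maya and Jae are adjacent, merging them into one block gives 2·(8)! = 80640 arrangements.
So 362880 − 80640 = 282240 arrangements keep them apart.

282240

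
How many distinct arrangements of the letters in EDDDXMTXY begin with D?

With the first slot taken by D, it remains to arrange the other 8 letters (EDDXMTXY).
Those 8 letters have D appearing twice and X appearing twice, giving (8)!/(2!·2!) = 10080.

10080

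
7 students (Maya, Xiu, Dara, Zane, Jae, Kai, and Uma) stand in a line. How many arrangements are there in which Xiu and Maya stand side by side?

1440

Glue Xiu and Maya into one block (2 internal orders), leaving 6 units to arrange in a row.
That gives 2 × 6! = 2 × 720 = 1440.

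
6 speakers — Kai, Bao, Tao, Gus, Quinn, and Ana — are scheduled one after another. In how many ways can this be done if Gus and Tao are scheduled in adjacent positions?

240

Treat {Gus, Tao} as a single unit. There are 5 units to order, and the pair itself can be ordered 2 ways.
So the count is 2·(5)! = 240.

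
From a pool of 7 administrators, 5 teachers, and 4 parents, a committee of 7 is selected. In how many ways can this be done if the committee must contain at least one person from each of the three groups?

10283

Unrestricted: C(16,7) = 11440 ways to pick any 7 of the 16.
Subtract selections that omit an entire group: no administrators → C(9,7) = 36; no teachers → C(11,7) = 330; no parents → C(12,7) = 792.
Add back selections omitting two groups (i.e. drawn from a single group): C(7,7) + C(5,7) + C(4,7) = 1.
By inclusion–exclusion: 11440 − 1158 + 1 = 10283.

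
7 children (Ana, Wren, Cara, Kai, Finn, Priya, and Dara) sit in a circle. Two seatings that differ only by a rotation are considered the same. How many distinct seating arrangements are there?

Around a circle, 7 distinct people have 7!/7 = (6)! = 720 rotationally distinct seatings.

720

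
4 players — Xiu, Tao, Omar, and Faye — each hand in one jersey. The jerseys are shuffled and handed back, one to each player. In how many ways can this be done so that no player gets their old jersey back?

9

This is the derangement count D_4: permutations of 4 items with no fixed point.
By inclusion–exclusion this is Σ_{j=0}^{4} (−1)^j C(4,j)·(4−j)!.
Computing: 24 − 24 + 12 − 4 + 1 = 9.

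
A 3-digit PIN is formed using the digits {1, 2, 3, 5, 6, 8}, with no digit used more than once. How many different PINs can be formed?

120

Choose and order 3 of the 6 symbols: the first digit has 6 options, the next 5, then 4.
6 × 5 × 4 = 120.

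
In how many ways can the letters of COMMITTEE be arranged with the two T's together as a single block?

10080

Treat the 2 copies of T as a single block. The multiset to arrange is then {TT, C, E, E, I, M, M, O}, 8 items in all.
That gives (8)!/(2!·2!) = 10080 arrangements.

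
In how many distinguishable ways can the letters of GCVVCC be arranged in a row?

Letter multiplicities in GCVVCC: C×3, G×1, V×2.
Dividing 6! = 720 by 3!·2! = 12 for the repeated letters gives 60.

60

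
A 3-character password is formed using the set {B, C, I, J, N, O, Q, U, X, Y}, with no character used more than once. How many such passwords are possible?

With no repetition, fill the 3 characters in order: 10 choices, then 9, down to 8.
That product is 10 × 9 × 8 = 720.

720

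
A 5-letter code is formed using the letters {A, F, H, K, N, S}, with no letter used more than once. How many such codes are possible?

720

Choose and order 5 of the 6 symbols: the first letter has 6 options, the next 5, and so on down to 2.
6 × 5 × 4 × 3 × 2 = 720.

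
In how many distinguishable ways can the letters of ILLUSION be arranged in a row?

Letter multiplicities in ILLUSION: I×2, L×2, N×1, O×1, S×1, U×1.
The number of distinct arrangements is 8!/(2!·2!) = 40320/4 = 10080.

10080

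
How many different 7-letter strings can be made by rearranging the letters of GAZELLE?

Letter multiplicities in GAZELLE: A×1, E×2, G×1, L×2, Z×1.
The number of distinct arrangements is 7!/(2!·2!) = 5040/4 = 1260.

1260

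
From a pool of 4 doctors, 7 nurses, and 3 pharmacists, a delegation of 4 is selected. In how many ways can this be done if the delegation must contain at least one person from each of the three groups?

Unrestricted: C(14,4) = 1001 ways to pick any 4 of the 14.
Subtract selections that omit an entire group: no doctors → C(10,4) = 210; no nurses → C(7,4) = 35; no pharmacists → C(11,4) = 330.
Add back selections omitting two groups (i.e. drawn from a single group): C(4,4) + C(7,4) + C(3,4) = 36.
By inclusion–exclusion: 1001 − 575 + 36 = 462.

462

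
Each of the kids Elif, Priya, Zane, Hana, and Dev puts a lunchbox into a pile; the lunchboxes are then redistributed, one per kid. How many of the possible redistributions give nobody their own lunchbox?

44

Count assignments avoiding every fixed point. For any j of the 5 kids fixed to their own lunchbox, the other 5−j can be arranged in (5−j)! ways.
By inclusion–exclusion this is Σ_{j=0}^{5} (−1)^j C(5,j)·(5−j)!.
Computing: 120 − 120 + 60 − 20 + 5 − 1 = 44.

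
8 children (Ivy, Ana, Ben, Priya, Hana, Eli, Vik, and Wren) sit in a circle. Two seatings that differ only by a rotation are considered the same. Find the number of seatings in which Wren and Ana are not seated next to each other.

3600

All circular seatings of 8 people number (7)! = 5040.
Seatings with Wren beside Ana: treat them as a block with 2 internal orders, giving 2 × (6)! = 1440.
Subtracting, 5040 − 1440 = 3600.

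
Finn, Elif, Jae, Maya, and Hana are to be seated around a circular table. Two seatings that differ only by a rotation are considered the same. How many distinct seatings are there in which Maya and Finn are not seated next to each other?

12

All circular seatings of 5 people number (4)! = 24.
Those with Maya next to Finn: fuse the pair into one unit and seat 4 units around a circle — 2·(3)! = 12.
Subtracting, 24 − 12 = 12.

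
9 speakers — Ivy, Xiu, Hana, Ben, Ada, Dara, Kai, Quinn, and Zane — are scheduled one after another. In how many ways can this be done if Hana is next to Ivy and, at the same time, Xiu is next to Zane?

Treat {Hana,Ivy} as one block (2 orders) and {Xiu,Zane} as another (2 orders).
That leaves 7 units to arrange: 2 × 2 × 7! = 4 × 5040 = 20160.

20160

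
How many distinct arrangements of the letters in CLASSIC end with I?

180

Fix I in the last position and arrange the remaining 6 letters.
Those 6 letters have C appearing twice and S appearing twice, giving (6)!/(2!·2!) = 180.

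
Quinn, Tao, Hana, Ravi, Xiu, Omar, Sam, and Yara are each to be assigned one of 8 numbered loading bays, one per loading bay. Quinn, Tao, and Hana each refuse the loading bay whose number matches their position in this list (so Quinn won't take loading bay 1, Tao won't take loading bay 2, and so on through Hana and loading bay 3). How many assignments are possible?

Let Aᵢ (for i ∈ {1, 2, 3}) be the placements that put person i in their forbidden loading bay. Any j of these fix j positions, leaving (8−j)! ways to fill the rest, and there are C(3,j) ways to pick which j.
By inclusion–exclusion, the number of valid placements is Σ_{j=0}^{3} (−1)^j C(3,j)·(8−j)!.
Computing: 40320 − 15120 + 2160 − 120 = 27240.

27240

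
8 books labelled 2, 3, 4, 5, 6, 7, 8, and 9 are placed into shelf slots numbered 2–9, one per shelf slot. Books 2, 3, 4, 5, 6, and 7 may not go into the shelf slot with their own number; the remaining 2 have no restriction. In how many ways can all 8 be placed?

Let Aᵢ (for 2 ≤ i ≤ 7) be the placements that put book i in its forbidden shelf slot. Any j of these fix j positions, leaving (8−j)! ways to fill the rest, and there are C(6,j) ways to pick which j.
By inclusion–exclusion, the number of valid placements is Σ_{j=0}^{6} (−1)^j C(6,j)·(8−j)!.
Computing: 40320 − 30240 + 10800 − 2400 + 360 − 36 + 2 = 18806.

18806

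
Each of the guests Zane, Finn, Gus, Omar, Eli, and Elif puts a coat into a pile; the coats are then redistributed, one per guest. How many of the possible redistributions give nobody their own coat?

265

This is the derangement count D_6: permutations of 6 items with no fixed point.
By inclusion–exclusion this is Σ_{j=0}^{6} (−1)^j C(6,j)·(6−j)!.
Computing: 720 − 720 + 360 − 120 + 30 − 6 + 1 = 265.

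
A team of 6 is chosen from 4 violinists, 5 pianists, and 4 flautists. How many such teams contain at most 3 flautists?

1680

Split by how many flautists are chosen (0 through 3).
Sum: C(4,0)·C(9,6) + C(4,1)·C(9,5) + C(4,2)·C(9,4) + C(4,3)·C(9,3) = 84 + 504 + 756 + 336 = 1680.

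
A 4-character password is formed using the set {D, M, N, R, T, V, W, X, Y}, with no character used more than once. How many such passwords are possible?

With no repetition, fill the 4 characters in order: 9 choices, then 8, down to 6.
That product is 9 × 8 × 7 × 6 = 3024.

3024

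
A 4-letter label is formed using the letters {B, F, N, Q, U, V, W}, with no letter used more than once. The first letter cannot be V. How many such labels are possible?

720

The first letter has 7−1 = 6 choices (anything except V).
The remaining 3 letters are filled from the other 6 symbols without repetition: 6 × 5 × 4 = 120.
Total: 6 × 120 = 720.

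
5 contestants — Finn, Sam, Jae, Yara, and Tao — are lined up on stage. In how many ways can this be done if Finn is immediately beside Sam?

Treat {Finn, Sam} as a single unit. There are 4 units to order, and the pair itself can be ordered 2 ways.
That gives 2 × 4! = 2 × 24 = 48.

48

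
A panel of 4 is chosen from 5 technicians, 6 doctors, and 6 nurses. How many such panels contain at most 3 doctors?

Split by how many doctors are chosen (0 through 3).
Sum: C(6,0)·C(11,4) + C(6,1)·C(11,3) + C(6,2)·C(11,2) + C(6,3)·C(11,1) = 330 + 990 + 825 + 220 = 2365.

2365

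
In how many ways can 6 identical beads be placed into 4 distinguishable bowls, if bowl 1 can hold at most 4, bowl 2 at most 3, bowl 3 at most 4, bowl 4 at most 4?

Without the upper bounds there are C(9,3) = 84 ways to split 6 among 4 bowls.
Subtract solutions that violate a single cap (substitute x_i' = x_i − (cap_i+1)): x_1 ≥ 5 gives C(4,3) = 4; x_2 ≥ 4 gives C(5,3) = 10; x_3 ≥ 5 gives C(4,3) = 4; x_4 ≥ 5 gives C(4,3) = 4. Together 22.
No two caps can be exceeded simultaneously, so the pair terms are all 0.
By inclusion–exclusion the count is 84 − 22 + 0 = 62.

62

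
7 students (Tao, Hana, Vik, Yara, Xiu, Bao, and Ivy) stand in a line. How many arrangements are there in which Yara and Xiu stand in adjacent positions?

Glue Yara and Xiu into one block (2 internal orders), leaving 6 units to arrange in a row.
That gives 2 × 6! = 2 × 720 = 1440.

1440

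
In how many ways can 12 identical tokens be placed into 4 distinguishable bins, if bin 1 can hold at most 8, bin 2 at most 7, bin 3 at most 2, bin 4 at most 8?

Ignoring the caps, the number of non-negative solutions to x_1+…+x_4 = 12 is C(15,3) = 455.
Subtract solutions that violate a single cap (substitute x_i' = x_i − (cap_i+1)): x_1 ≥ 9 gives C(6,3) = 20; x_2 ≥ 8 gives C(7,3) = 35; x_3 ≥ 3 gives C(12,3) = 220; x_4 ≥ 9 gives C(6,3) = 20. Together 295.
Add back pairs where two caps are both exceeded: 0 + 1 + 0 + 4 + 0 + 1 = 6.
By inclusion–exclusion the count is 455 − 295 + 6 = 166.

166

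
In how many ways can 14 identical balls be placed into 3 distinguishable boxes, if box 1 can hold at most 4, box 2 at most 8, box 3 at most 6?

15

Without the upper bounds there are C(16,2) = 120 ways to split 14 among 3 boxes.
Subtract solutions that violate a single cap (substitute x_i' = x_i − (cap_i+1)): x_1 ≥ 5 gives C(11,2) = 55; x_2 ≥ 9 gives C(7,2) = 21; x_3 ≥ 7 gives C(9,2) = 36. Together 112.
Add back pairs where two caps are both exceeded: 1 + 6 + 0 = 7.
By inclusion–exclusion the count is 120 − 112 + 7 = 15.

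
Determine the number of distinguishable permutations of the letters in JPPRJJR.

210

JPPRJJR has 7 letters with J appearing 3 times, P appearing twice, and R appearing twice.
Dividing 7! = 5040 by 3!·2!·2! = 24 for the repeated letters gives 210.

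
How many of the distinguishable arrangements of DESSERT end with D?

With the last slot taken by D, it remains to arrange the other 6 letters (ESSERT).
Those 6 letters have E appearing twice and S appearing twice, giving (6)!/(2!·2!) = 180.

180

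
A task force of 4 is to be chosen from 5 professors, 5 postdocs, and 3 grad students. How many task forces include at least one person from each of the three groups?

With no constraint there are C(13,4) = 715 possible selections.
Subtract selections that omit an entire group: no professors → C(8,4) = 70; no postdocs → C(8,4) = 70; no grad students → C(10,4) = 210.
Add back selections omitting two groups (i.e. drawn from a single group): C(5,4) + C(5,4) + C(3,4) = 10.
By inclusion–exclusion: 715 − 350 + 10 = 375.

375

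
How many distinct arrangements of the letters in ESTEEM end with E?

With the last slot taken by E, it remains to arrange the other 5 letters (STEEM).
Those 5 letters have E appearing twice, giving (5)!/(2!) = 60.

60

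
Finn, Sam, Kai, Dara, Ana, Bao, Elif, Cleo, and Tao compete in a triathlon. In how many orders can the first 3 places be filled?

This is an ordered selection of 3 from 9: P(9,3).
That gives 9 × 8 × 7 = 504.

504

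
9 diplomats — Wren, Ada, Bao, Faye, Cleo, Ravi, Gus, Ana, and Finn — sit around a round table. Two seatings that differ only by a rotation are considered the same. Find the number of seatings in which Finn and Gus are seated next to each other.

10080

Glue Finn and Gus into a block (2 internal orders). Seating 8 units around a circle gives (7)! arrangements.
So 2 × (7)! = 2 × 5040 = 10080.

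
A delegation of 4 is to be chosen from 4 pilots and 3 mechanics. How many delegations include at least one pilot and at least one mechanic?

Total 4-person selections from all 7: C(7,4) = 35.
Subtract selections that omit an entire group: no pilots → C(3,4) = 0; no mechanics → C(4,4) = 1.
Both groups omitted at once is impossible, so 35 − 1 = 34.

34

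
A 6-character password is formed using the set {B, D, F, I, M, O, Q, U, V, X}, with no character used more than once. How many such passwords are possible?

This is a permutation of 6 out of 10: P(10,6) = 10!/4!.
That product is 10 × 9 × 8 × 7 × 6 × 5 = 151200.

151200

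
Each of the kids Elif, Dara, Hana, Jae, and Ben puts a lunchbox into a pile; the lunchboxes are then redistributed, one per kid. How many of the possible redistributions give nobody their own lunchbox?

This is the derangement count D_5: permutations of 5 items with no fixed point.
By inclusion–exclusion this is Σ_{j=0}^{5} (−1)^j C(5,j)·(5−j)!.
Computing: 120 − 120 + 60 − 20 + 5 − 1 = 44.

44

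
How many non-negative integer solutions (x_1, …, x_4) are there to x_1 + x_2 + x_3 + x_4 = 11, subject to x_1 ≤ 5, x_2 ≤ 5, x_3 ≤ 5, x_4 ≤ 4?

Without the upper bounds there are C(14,3) = 364 ways to split 11 among 4 variables.
Subtract solutions that violate a single cap (substitute x_i' = x_i − (cap_i+1)): x_1 ≥ 6 gives C(8,3) = 56; x_2 ≥ 6 gives C(8,3) = 56; x_3 ≥ 6 gives C(8,3) = 56; x_4 ≥ 5 gives C(9,3) = 84. Together 252.
Add back pairs where two caps are both exceeded: 0 + 0 + 1 + 0 + 1 + 1 = 3.
By inclusion–exclusion the count is 364 − 252 + 3 = 115.

115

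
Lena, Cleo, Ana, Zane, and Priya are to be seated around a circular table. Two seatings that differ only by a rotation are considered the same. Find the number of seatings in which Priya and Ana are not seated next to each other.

Without the restriction there are (4)! = 24 seatings.
Seatings with Priya beside Ana: treat them as a block with 2 internal orders, giving 2 × (3)! = 12.
Subtracting, 24 − 12 = 12.

12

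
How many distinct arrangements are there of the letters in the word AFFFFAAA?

AFFFFAAA has 8 letters with A appearing 4 times and F appearing 4 times.
The number of distinct arrangements is 8!/(4!·4!) = 40320/576 = 70.

70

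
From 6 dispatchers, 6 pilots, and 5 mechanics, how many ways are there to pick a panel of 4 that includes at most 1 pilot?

1320

Split by how many pilots are chosen (0 through 1).
Sum: C(6,0)·C(11,4) + C(6,1)·C(11,3) = 330 + 990 = 1320.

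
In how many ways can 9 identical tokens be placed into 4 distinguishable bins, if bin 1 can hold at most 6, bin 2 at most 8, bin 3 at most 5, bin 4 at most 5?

By stars and bars, unrestricted non-negative solutions to x_1+…+x_4 = 9 number C(9+3,3) = 220.
Subtract solutions that violate a single cap (substitute x_i' = x_i − (cap_i+1)): x_1 ≥ 7 gives C(5,3) = 10; x_2 ≥ 9 gives C(3,3) = 1; x_3 ≥ 6 gives C(6,3) = 20; x_4 ≥ 6 gives C(6,3) = 20. Together 51.
No two caps can be exceeded simultaneously, so the pair terms are all 0.
By inclusion–exclusion the count is 220 − 51 + 0 = 169.

169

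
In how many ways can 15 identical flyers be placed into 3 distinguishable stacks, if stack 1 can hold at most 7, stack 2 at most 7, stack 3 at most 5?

Ignoring the caps, the number of non-negative solutions to x_1+…+x_3 = 15 is C(17,2) = 136.
Subtract solutions that violate a single cap (substitute x_i' = x_i − (cap_i+1)): x_1 ≥ 8 gives C(9,2) = 36; x_2 ≥ 8 gives C(9,2) = 36; x_3 ≥ 6 gives C(11,2) = 55. Together 127.
Add back pairs where two caps are both exceeded: 0 + 3 + 3 = 6.
By inclusion–exclusion the count is 136 − 127 + 6 = 15.

15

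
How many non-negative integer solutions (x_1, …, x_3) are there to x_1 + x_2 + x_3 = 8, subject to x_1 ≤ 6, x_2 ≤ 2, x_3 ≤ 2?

Ignoring the caps, the number of non-negative solutions to x_1+…+x_3 = 8 is C(10,2) = 45.
Subtract solutions that violate a single cap (substitute x_i' = x_i − (cap_i+1)): x_1 ≥ 7 gives C(3,2) = 3; x_2 ≥ 3 gives C(7,2) = 21; x_3 ≥ 3 gives C(7,2) = 21. Together 45.
Add back pairs where two caps are both exceeded: 0 + 0 + 6 = 6.
By inclusion–exclusion the count is 45 − 45 + 6 = 6.

6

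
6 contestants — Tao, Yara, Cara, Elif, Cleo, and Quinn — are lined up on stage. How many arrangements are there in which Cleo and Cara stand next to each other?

240

Glue Cleo and Cara into one block (2 internal orders), leaving 5 units to arrange in a row.
That gives 2 × 5! = 2 × 120 = 240.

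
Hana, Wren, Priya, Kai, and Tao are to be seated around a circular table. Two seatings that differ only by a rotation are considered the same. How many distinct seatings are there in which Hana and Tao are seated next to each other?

12

Glue Hana and Tao into a block (2 internal orders). Seating 4 units around a circle gives (3)! arrangements.
So 2 × (3)! = 2 × 6 = 12.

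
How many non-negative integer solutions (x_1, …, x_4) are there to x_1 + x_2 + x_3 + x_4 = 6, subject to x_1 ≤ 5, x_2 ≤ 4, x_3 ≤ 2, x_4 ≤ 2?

40

Without the upper bounds there are C(9,3) = 84 ways to split 6 among 4 variables.
Subtract solutions that violate a single cap (substitute x_i' = x_i − (cap_i+1)): x_1 ≥ 6 gives C(3,3) = 1; x_2 ≥ 5 gives C(4,3) = 4; x_3 ≥ 3 gives C(6,3) = 20; x_4 ≥ 3 gives C(6,3) = 20. Together 45.
Add back pairs where two caps are both exceeded: 0 + 0 + 0 + 0 + 0 + 1 = 1.
By inclusion–exclusion the count is 84 − 45 + 1 = 40.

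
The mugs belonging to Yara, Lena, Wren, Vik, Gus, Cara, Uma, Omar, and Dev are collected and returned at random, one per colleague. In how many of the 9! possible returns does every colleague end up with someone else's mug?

Count assignments avoiding every fixed point. For any j of the 9 colleagues fixed to their own mug, the other 9−j can be arranged in (9−j)! ways.
By inclusion–exclusion this is Σ_{j=0}^{9} (−1)^j C(9,j)·(9−j)!.
Computing: 362880 − 362880 + 181440 − 60480 + 15120 − 3024 + 504 − 72 + 9 − 1 = 133496.

133496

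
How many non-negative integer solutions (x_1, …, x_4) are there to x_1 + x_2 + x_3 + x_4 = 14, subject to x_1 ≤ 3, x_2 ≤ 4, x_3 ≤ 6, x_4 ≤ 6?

51

Without the upper bounds there are C(17,3) = 680 ways to split 14 among 4 variables.
Subtract solutions that violate a single cap (substitute x_i' = x_i − (cap_i+1)): x_1 ≥ 4 gives C(13,3) = 286; x_2 ≥ 5 gives C(12,3) = 220; x_3 ≥ 7 gives C(10,3) = 120; x_4 ≥ 7 gives C(10,3) = 120. Together 746.
Add back pairs where two caps are both exceeded: 56 + 20 + 20 + 10 + 10 + 1 = 117.
By inclusion–exclusion the count is 680 − 746 + 117 = 51.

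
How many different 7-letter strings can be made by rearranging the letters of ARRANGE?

The 7 letters of ARRANGE have repeats: A appearing twice and R appearing twice.
The number of distinct arrangements is 7!/(2!·2!) = 5040/4 = 1260.

1260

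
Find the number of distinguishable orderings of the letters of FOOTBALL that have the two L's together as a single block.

2520

Treat the 2 copies of L as a single block. The multiset to arrange is then {LL, A, B, F, O, O, T}, 7 items in all.
That gives (7)!/(2!) = 2520 arrangements.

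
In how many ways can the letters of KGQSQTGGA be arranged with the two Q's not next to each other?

Total arrangements of KGQSQTGGA: 9!/(3!·2!) = 30240.
If the two Q's are adjacent, glue them into one block, leaving 8 items to arrange: (8)!/(3!) = 6720 ways.
Subtracting, 30240 − 6720 = 23520 arrangements keep the Q's apart.

23520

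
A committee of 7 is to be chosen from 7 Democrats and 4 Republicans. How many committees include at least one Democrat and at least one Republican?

329

With no constraint there are C(11,7) = 330 possible selections.
Subtract selections that omit an entire group: no Democrats → C(4,7) = 0; no Republicans → C(7,7) = 1.
Both groups omitted at once is impossible, so 330 − 1 = 329.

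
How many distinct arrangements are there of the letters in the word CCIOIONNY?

22680

Letter multiplicities in CCIOIONNY: C×2, I×2, N×2, O×2, Y×1.
So there are 9! / (2!·2!·2!·2!) = 22680 distinguishable arrangements.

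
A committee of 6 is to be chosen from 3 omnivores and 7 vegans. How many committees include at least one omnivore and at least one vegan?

203

With no constraint there are C(10,6) = 210 possible selections.
Subtract selections that omit an entire group: no omnivores → C(7,6) = 7; no vegans → C(3,6) = 0.
Both groups omitted at once is impossible, so 210 − 7 = 203.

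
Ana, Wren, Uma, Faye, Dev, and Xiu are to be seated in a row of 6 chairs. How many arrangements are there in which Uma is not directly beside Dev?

480

Of the 6! = 720 arrangements, those with Uma and Dev adjacent number 2 × 5! = 240 (treat the pair as a block with 2 internal orders).
Complementary counting: 720 − 240 = 480.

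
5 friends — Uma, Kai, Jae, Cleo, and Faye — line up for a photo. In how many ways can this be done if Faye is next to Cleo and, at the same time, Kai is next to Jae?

24

Treat {Faye,Cleo} as one block (2 orders) and {Kai,Jae} as another (2 orders).
That leaves 3 units to arrange: 2 × 2 × 3! = 4 × 6 = 24.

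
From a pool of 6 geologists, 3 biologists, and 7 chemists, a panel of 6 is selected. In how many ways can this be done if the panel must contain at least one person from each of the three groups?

6006

Total 6-person selections from all 16: C(16,6) = 8008.
Subtract selections that omit an entire group: no geologists → C(10,6) = 210; no biologists → C(13,6) = 1716; no chemists → C(9,6) = 84.
Add back selections omitting two groups (i.e. drawn from a single group): C(6,6) + C(3,6) + C(7,6) = 8.
By inclusion–exclusion: 8008 − 2010 + 8 = 6006.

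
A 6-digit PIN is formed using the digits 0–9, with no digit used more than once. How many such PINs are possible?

151200

With no repetition, fill the 6 digits in order: 10 choices, then 9, down to 5.
That product is 10 × 9 × 8 × 7 × 6 × 5 = 151200.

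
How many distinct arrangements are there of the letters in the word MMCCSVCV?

1680

MMCCSVCV has 8 letters with C appearing 3 times, M appearing twice, and V appearing twice.
So there are 8! / (3!·2!·2!) = 1680 distinguishable arrangements.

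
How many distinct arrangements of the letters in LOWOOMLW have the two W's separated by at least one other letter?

1260

There are 8!/(3!·2!·2!) = 1680 arrangements of LOWOOMLW in total.
If the two W's are adjacent, glue them into one block, leaving 7 items to arrange: (7)!/(3!·2!) = 420 ways.
Subtracting, 1680 − 420 = 1260 arrangements keep the W's apart.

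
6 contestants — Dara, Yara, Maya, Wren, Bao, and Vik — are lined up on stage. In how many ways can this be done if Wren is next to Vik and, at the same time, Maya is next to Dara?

Treat {Wren,Vik} as one block (2 orders) and {Maya,Dara} as another (2 orders).
That leaves 4 units to arrange: 2 × 2 × 4! = 4 × 24 = 96.

96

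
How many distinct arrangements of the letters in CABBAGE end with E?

180

With the last slot taken by E, it remains to arrange the other 6 letters (CABBAG).
Those 6 letters have A appearing twice and B appearing twice, giving (6)!/(2!·2!) = 180.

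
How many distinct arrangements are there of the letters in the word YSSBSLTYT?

15120

Letter multiplicities in YSSBSLTYT: B×1, L×1, S×3, T×2, Y×2.
Dividing 9! = 362880 by 3!·2!·2! = 24 for the repeated letters gives 15120.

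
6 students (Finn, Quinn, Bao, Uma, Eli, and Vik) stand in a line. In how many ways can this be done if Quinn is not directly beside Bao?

480

There are 6! = 720 arrangements in all. If Quinn and Bao are adjacent, merging them into one block gives 2·(5)! = 240 arrangements.
So 720 − 240 = 480 arrangements keep them apart.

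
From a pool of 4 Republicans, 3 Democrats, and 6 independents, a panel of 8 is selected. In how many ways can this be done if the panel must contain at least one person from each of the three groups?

Unrestricted: C(13,8) = 1287 ways to pick any 8 of the 13.
Selections missing a whole group: no Republicans → C(9,8) = 9; no Democrats → C(10,8) = 45; no independents → C(7,8) = 0.
Add back selections omitting two groups (i.e. drawn from a single group): C(4,8) + C(3,8) + C(6,8) = 0.
By inclusion–exclusion: 1287 − 54 + 0 = 1233.

1233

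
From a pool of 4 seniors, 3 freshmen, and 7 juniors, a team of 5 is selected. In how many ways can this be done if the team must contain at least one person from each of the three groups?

With no constraint there are C(14,5) = 2002 possible selections.
Subtract selections that omit an entire group: no seniors → C(10,5) = 252; no freshmen → C(11,5) = 462; no juniors → C(7,5) = 21.
Add back selections omitting two groups (i.e. drawn from a single group): C(4,5) + C(3,5) + C(7,5) = 21.
By inclusion–exclusion: 2002 − 735 + 21 = 1288.

1288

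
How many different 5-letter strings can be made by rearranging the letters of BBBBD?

BBBBD has 5 letters with B appearing 4 times.
The number of distinct arrangements is 5!/(4!) = 120/24 = 5.

5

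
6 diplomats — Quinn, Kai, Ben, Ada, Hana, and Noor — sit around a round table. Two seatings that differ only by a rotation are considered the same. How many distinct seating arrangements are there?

Seat Quinn anywhere (absorbing the rotational symmetry), then permute the other 5: (5)! = 120.

120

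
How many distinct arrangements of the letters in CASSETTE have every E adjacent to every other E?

1260

Treat the 2 copies of E as a single block. The multiset to arrange is then {EE, A, C, S, S, T, T}, 7 items in all.
That gives (7)!/(2!·2!) = 1260 arrangements.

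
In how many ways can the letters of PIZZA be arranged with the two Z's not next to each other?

Total arrangements of PIZZA: 5!/(2!) = 60.
If the two Z's are adjacent, glue them into one block, leaving 4 items to arrange: (4)! = 24 ways.
Subtracting, 60 − 24 = 36 arrangements keep the Z's apart.

36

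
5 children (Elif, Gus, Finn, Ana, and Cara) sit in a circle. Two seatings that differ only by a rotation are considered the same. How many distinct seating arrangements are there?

Around a circle, 5 distinct people have 5!/5 = (4)! = 24 rotationally distinct seatings.

24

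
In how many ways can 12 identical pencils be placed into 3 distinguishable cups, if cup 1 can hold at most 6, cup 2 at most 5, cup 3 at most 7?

Without the upper bounds there are C(14,2) = 91 ways to split 12 among 3 cups.
Subtract solutions that violate a single cap (substitute x_i' = x_i − (cap_i+1)): x_1 ≥ 7 gives C(7,2) = 21; x_2 ≥ 6 gives C(8,2) = 28; x_3 ≥ 8 gives C(6,2) = 15. Together 64.
No two caps can be exceeded simultaneously, so the pair terms are all 0.
By inclusion–exclusion the count is 91 − 64 + 0 = 27.

27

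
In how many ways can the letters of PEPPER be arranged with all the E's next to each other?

Treat the 2 copies of E as a single block. The multiset to arrange is then {EE, P, P, P, R}, 5 items in all.
That gives (5)!/(3!) = 20 arrangements.

20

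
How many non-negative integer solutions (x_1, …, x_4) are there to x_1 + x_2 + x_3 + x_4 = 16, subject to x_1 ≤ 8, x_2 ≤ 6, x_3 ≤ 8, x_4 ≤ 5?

253

By stars and bars, unrestricted non-negative solutions to x_1+…+x_4 = 16 number C(16+3,3) = 969.
Subtract solutions that violate a single cap (substitute x_i' = x_i − (cap_i+1)): x_1 ≥ 9 gives C(10,3) = 120; x_2 ≥ 7 gives C(12,3) = 220; x_3 ≥ 9 gives C(10,3) = 120; x_4 ≥ 6 gives C(13,3) = 286. Together 746.
Add back pairs where two caps are both exceeded: 1 + 0 + 4 + 1 + 20 + 4 = 30.
By inclusion–exclusion the count is 969 − 746 + 30 = 253.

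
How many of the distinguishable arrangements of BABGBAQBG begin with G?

840

With the first slot taken by G, it remains to arrange the other 8 letters (BABBAQBG).
Those 8 letters have A appearing twice and B appearing 4 times, giving (8)!/(4!·2!) = 840.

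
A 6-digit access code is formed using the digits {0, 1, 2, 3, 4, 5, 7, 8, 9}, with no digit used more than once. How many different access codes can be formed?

60480

With no repetition, fill the 6 digits in order: 9 choices, then 8, down to 4.
9 × 8 × 7 × 6 × 5 × 4 = 60480.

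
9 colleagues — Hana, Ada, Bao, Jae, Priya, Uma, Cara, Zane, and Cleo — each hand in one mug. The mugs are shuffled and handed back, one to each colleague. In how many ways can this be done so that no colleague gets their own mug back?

Count assignments avoiding every fixed point. For any j of the 9 colleagues fixed to their own mug, the other 9−j can be arranged in (9−j)! ways.
By inclusion–exclusion this is Σ_{j=0}^{9} (−1)^j C(9,j)·(9−j)!.
Computing: 362880 − 362880 + 181440 − 60480 + 15120 − 3024 + 504 − 72 + 9 − 1 = 133496.

133496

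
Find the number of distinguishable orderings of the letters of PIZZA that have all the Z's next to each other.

Treat the 2 copies of Z as a single block. The multiset to arrange is then {ZZ, A, I, P}, 4 items in all.
All 4 items are distinct, so there are (4)! = 24 arrangements.

24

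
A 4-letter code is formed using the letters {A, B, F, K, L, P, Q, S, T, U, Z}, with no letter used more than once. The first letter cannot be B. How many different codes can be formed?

The first letter has 11−1 = 10 choices (anything except B).
The remaining 3 letters are filled from the other 10 symbols without repetition: 10 × 9 × 8 = 720.
Total: 10 × 720 = 7200.

7200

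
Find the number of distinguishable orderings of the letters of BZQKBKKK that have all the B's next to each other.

210

Treat the 2 copies of B as a single block. The multiset to arrange is then {BB, K, K, K, K, Q, Z}, 7 items in all.
That gives (7)!/(4!) = 210 arrangements.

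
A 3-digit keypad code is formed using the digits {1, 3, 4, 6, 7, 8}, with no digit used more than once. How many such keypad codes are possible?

120

Choose and order 3 of the 6 symbols: the first digit has 6 options, the next 5, then 4.
6 × 5 × 4 = 120.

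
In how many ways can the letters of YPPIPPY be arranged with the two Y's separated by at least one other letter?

There are 7!/(4!·2!) = 105 arrangements of YPPIPPY in total.
If the two Y's are adjacent, glue them into one block, leaving 6 items to arrange: (6)!/(4!) = 30 ways.
Hence 105 − 30 = 75.

75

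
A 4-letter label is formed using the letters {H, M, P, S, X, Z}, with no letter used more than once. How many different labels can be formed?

360

This is a permutation of 4 out of 6: P(6,4) = 6!/2!.
6 × 5 × 4 × 3 = 360.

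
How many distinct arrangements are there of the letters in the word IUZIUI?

IUZIUI has 6 letters with I appearing 3 times and U appearing twice.
Dividing 6! = 720 by 3!·2! = 12 for the repeated letters gives 60.

60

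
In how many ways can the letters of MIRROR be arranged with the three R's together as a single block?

Treat the 3 copies of R as a single block. The multiset to arrange is then {RRR, I, M, O}, 4 items in all.
All 4 items are distinct, so there are (4)! = 24 arrangements.

24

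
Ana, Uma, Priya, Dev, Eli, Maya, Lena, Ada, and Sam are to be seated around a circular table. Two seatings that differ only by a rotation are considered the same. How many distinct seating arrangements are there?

Fix one person's seat to break rotational symmetry; the remaining 8 people can be arranged in (8)! = 40320 ways.

40320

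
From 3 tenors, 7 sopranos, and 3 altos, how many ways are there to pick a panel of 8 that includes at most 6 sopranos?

Split by how many sopranos are chosen (0 through 6).
Sum: C(7,0)·C(6,8) + C(7,1)·C(6,7) + C(7,2)·C(6,6) + C(7,3)·C(6,5) + C(7,4)·C(6,4) + C(7,5)·C(6,3) + C(7,6)·C(6,2) = 0 + 0 + 21 + 210 + 525 + 420 + 105 = 1281.

1281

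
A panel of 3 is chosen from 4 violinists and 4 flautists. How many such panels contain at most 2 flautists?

52

Split by how many flautists are chosen (0 through 2).
Sum: C(4,0)·C(4,3) + C(4,1)·C(4,2) + C(4,2)·C(4,1) = 4 + 24 + 24 = 52.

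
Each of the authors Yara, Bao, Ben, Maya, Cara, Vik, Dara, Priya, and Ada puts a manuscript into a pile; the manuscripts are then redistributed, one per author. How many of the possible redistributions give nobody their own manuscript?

133496

Count assignments avoiding every fixed point. For any j of the 9 authors fixed to their own manuscript, the other 9−j can be arranged in (9−j)! ways.
By inclusion–exclusion this is Σ_{j=0}^{9} (−1)^j C(9,j)·(9−j)!.
Computing: 362880 − 362880 + 181440 − 60480 + 15120 − 3024 + 504 − 72 + 9 − 1 = 133496.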